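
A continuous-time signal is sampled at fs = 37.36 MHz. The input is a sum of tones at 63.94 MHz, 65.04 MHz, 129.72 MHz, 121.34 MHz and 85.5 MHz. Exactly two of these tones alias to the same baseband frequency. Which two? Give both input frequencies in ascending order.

63.94 MHz, 85.5 MHz

fs/2 = 18.68 MHz.
63.94 MHz mod fs = 26.58 MHz.
26.58 MHz > fs/2 = 18.68 MHz, folds to fs − 26.58 MHz = 10.78 MHz.
65.04 MHz mod fs = 27.68 MHz.
27.68 MHz > fs/2 = 18.68 MHz, folds to fs − 27.68 MHz = 9.68 MHz.
129.72 MHz mod fs = 17.64 MHz.
17.64 MHz ≤ fs/2 = 18.68 MHz, appears at 17.64 MHz.
121.34 MHz mod fs = 9.26 MHz.
9.26 MHz ≤ fs/2 = 18.68 MHz, appears at 9.26 MHz.
85.5 MHz mod fs = 10.78 MHz.
10.78 MHz ≤ fs/2 = 18.68 MHz, appears at 10.78 MHz.
63.94 MHz and 85.5 MHz both map to 10.78 MHz.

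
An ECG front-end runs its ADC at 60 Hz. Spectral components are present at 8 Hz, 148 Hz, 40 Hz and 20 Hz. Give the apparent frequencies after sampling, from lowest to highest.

8 Hz, 20 Hz, 28 Hz

fs/2 = 30 Hz.
8 Hz ≤ fs/2 = 30 Hz, passes unchanged.
148 Hz mod fs = 28 Hz.
28 Hz ≤ fs/2 = 30 Hz, appears at 28 Hz.
40 Hz > fs/2 = 30 Hz, folds to fs − 40 Hz = 20 Hz.
20 Hz ≤ fs/2 = 30 Hz, passes unchanged.
Distinct values: {8 Hz, 20 Hz, 28 Hz}.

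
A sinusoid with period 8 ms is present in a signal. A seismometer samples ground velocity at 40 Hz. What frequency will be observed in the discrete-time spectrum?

T = 8 ms → f = 1/T = 125 Hz.
125 Hz mod fs = 5 Hz.
5 Hz ≤ fs/2 = 20 Hz, appears at 5 Hz.

5 Hz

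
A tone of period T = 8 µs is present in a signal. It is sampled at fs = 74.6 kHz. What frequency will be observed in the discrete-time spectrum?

24.2 kHz

T = 8 µs → f = 1/T = 125 kHz.
125 kHz mod fs = 50.4 kHz.
50.4 kHz > fs/2 = 37.3 kHz, folds to fs − 50.4 kHz = 24.2 kHz.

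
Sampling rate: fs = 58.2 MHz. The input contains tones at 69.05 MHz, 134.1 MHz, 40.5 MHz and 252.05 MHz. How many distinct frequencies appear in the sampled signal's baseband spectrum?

fs/2 = 29.1 MHz.
69.05 MHz mod fs = 10.85 MHz.
10.85 MHz ≤ fs/2 = 29.1 MHz, appears at 10.85 MHz.
134.1 MHz mod fs = 17.7 MHz.
17.7 MHz ≤ fs/2 = 29.1 MHz, appears at 17.7 MHz.
40.5 MHz > fs/2 = 29.1 MHz, folds to fs − 40.5 MHz = 17.7 MHz.
252.05 MHz mod fs = 19.25 MHz.
19.25 MHz ≤ fs/2 = 29.1 MHz, appears at 19.25 MHz.
Distinct values: {10.85 MHz, 17.7 MHz, 19.25 MHz} → 3.

3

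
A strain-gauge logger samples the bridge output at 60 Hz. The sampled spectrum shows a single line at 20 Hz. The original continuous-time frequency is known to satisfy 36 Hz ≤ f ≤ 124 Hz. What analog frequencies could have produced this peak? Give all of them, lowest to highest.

Frequencies that alias to 20 Hz are k·fs ± 20 Hz for integer k ≥ 0.
k=0: 20 Hz.
k=1: 40 Hz, 80 Hz.
k=2: 100 Hz, 140 Hz.
k=3: 160 Hz, 200 Hz.
Within [36 Hz, 124 Hz]: 40 Hz, 80 Hz, 100 Hz.

40 Hz, 80 Hz, 100 Hz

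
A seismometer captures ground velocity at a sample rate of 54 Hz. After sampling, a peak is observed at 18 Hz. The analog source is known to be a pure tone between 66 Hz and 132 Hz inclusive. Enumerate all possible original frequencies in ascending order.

Frequencies that alias to 18 Hz are k·fs ± 18 Hz for integer k ≥ 0.
k=0: 18 Hz.
k=1: 36 Hz, 72 Hz.
k=2: 90 Hz, 126 Hz.
k=3: 144 Hz, 180 Hz.
Within [66 Hz, 132 Hz]: 72 Hz, 90 Hz, 126 Hz.

72 Hz, 90 Hz, 126 Hz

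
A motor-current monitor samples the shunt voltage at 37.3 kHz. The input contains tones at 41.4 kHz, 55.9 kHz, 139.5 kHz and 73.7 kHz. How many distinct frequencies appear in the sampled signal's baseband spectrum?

fs/2 = 18.65 kHz.
41.4 kHz mod fs = 4.1 kHz.
4.1 kHz ≤ fs/2 = 18.65 kHz, appears at 4.1 kHz.
55.9 kHz mod fs = 18.6 kHz.
18.6 kHz ≤ fs/2 = 18.65 kHz, appears at 18.6 kHz.
139.5 kHz mod fs = 27.6 kHz.
27.6 kHz > fs/2 = 18.65 kHz, folds to fs − 27.6 kHz = 9.7 kHz.
73.7 kHz mod fs = 36.4 kHz.
36.4 kHz > fs/2 = 18.65 kHz, folds to fs − 36.4 kHz = 0.9 kHz.
Distinct values: {0.9 kHz, 4.1 kHz, 9.7 kHz, 18.6 kHz} → 4.

4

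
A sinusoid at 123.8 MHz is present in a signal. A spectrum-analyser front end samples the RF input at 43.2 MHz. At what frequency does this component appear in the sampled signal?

5.8 MHz

123.8 MHz mod fs = 37.4 MHz.
37.4 MHz > fs/2 = 21.6 MHz, folds to fs − 37.4 MHz = 5.8 MHz.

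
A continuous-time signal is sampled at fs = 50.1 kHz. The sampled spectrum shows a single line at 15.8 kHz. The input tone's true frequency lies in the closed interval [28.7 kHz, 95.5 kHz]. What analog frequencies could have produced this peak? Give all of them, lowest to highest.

34.3 kHz, 65.9 kHz, 84.4 kHz

Frequencies that alias to 15.8 kHz are k·fs ± 15.8 kHz for integer k ≥ 0.
k=0: 15.8 kHz.
k=1: 34.3 kHz, 65.9 kHz.
k=2: 84.4 kHz, 116 kHz.
k=3: 134.5 kHz, 166.1 kHz.
Within [28.7 kHz, 95.5 kHz]: 34.3 kHz, 65.9 kHz, 84.4 kHz.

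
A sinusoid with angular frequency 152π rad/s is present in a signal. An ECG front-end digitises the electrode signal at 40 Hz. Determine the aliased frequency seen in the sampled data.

4 Hz

ω = 152π rad/s → f = ω/(2π) = 76 Hz.
76 Hz mod fs = 36 Hz.
36 Hz > fs/2 = 20 Hz, folds to fs − 36 Hz = 4 Hz.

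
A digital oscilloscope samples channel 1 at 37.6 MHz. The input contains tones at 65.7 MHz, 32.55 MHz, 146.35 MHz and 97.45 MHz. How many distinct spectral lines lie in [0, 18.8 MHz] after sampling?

fs/2 = 18.8 MHz.
65.7 MHz mod fs = 28.1 MHz.
28.1 MHz > fs/2 = 18.8 MHz, folds to fs − 28.1 MHz = 9.5 MHz.
32.55 MHz > fs/2 = 18.8 MHz, folds to fs − 32.55 MHz = 5.05 MHz.
146.35 MHz mod fs = 33.55 MHz.
33.55 MHz > fs/2 = 18.8 MHz, folds to fs − 33.55 MHz = 4.05 MHz.
97.45 MHz mod fs = 22.25 MHz.
22.25 MHz > fs/2 = 18.8 MHz, folds to fs − 22.25 MHz = 15.35 MHz.
Distinct values: {4.05 MHz, 5.05 MHz, 9.5 MHz, 15.35 MHz} → 4.

4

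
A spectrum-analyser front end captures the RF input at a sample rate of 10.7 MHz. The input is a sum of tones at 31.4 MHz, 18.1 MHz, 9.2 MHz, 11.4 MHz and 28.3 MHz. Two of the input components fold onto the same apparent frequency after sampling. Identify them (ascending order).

11.4 MHz, 31.4 MHz

fs/2 = 5.35 MHz.
31.4 MHz mod fs = 10 MHz.
10 MHz > fs/2 = 5.35 MHz, folds to fs − 10 MHz = 0.7 MHz.
18.1 MHz mod fs = 7.4 MHz.
7.4 MHz > fs/2 = 5.35 MHz, folds to fs − 7.4 MHz = 3.3 MHz.
9.2 MHz > fs/2 = 5.35 MHz, folds to fs − 9.2 MHz = 1.5 MHz.
11.4 MHz mod fs = 0.7 MHz.
0.7 MHz ≤ fs/2 = 5.35 MHz, appears at 0.7 MHz.
28.3 MHz mod fs = 6.9 MHz.
6.9 MHz > fs/2 = 5.35 MHz, folds to fs − 6.9 MHz = 3.8 MHz.
11.4 MHz and 31.4 MHz both map to 0.7 MHz.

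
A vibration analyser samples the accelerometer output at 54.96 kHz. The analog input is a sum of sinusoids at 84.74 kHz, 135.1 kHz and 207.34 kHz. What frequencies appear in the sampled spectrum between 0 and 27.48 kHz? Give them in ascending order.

12.5 kHz, 25.18 kHz

fs/2 = 27.48 kHz.
84.74 kHz mod fs = 29.78 kHz.
29.78 kHz > fs/2 = 27.48 kHz, folds to fs − 29.78 kHz = 25.18 kHz.
135.1 kHz mod fs = 25.18 kHz.
25.18 kHz ≤ fs/2 = 27.48 kHz, appears at 25.18 kHz.
207.34 kHz mod fs = 42.46 kHz.
42.46 kHz > fs/2 = 27.48 kHz, folds to fs − 42.46 kHz = 12.5 kHz.
Distinct values: {12.5 kHz, 25.18 kHz}.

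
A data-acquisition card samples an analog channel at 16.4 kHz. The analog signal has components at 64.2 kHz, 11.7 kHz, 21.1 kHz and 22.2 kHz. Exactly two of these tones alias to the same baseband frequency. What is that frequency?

4.7 kHz

fs/2 = 8.2 kHz.
64.2 kHz mod fs = 15 kHz.
15 kHz > fs/2 = 8.2 kHz, folds to fs − 15 kHz = 1.4 kHz.
11.7 kHz > fs/2 = 8.2 kHz, folds to fs − 11.7 kHz = 4.7 kHz.
21.1 kHz mod fs = 4.7 kHz.
4.7 kHz ≤ fs/2 = 8.2 kHz, appears at 4.7 kHz.
22.2 kHz mod fs = 5.8 kHz.
5.8 kHz ≤ fs/2 = 8.2 kHz, appears at 5.8 kHz.
11.7 kHz and 21.1 kHz both map to 4.7 kHz.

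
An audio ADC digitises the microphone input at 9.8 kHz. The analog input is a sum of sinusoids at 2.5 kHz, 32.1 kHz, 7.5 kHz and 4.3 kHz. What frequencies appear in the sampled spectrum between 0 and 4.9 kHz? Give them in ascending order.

2.3 kHz, 2.5 kHz, 2.7 kHz, 4.3 kHz

fs/2 = 4.9 kHz.
2.5 kHz ≤ fs/2 = 4.9 kHz, passes unchanged.
32.1 kHz mod fs = 2.7 kHz.
2.7 kHz ≤ fs/2 = 4.9 kHz, appears at 2.7 kHz.
7.5 kHz > fs/2 = 4.9 kHz, folds to fs − 7.5 kHz = 2.3 kHz.
4.3 kHz ≤ fs/2 = 4.9 kHz, passes unchanged.
Distinct values: {2.3 kHz, 2.5 kHz, 2.7 kHz, 4.3 kHz}.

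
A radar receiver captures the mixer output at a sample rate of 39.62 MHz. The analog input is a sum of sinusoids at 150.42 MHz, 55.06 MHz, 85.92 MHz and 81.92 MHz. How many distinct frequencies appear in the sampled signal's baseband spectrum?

4

fs/2 = 19.81 MHz.
150.42 MHz mod fs = 31.56 MHz.
31.56 MHz > fs/2 = 19.81 MHz, folds to fs − 31.56 MHz = 8.06 MHz.
55.06 MHz mod fs = 15.44 MHz.
15.44 MHz ≤ fs/2 = 19.81 MHz, appears at 15.44 MHz.
85.92 MHz mod fs = 6.68 MHz.
6.68 MHz ≤ fs/2 = 19.81 MHz, appears at 6.68 MHz.
81.92 MHz mod fs = 2.68 MHz.
2.68 MHz ≤ fs/2 = 19.81 MHz, appears at 2.68 MHz.
Distinct values: {2.68 MHz, 6.68 MHz, 8.06 MHz, 15.44 MHz} → 4.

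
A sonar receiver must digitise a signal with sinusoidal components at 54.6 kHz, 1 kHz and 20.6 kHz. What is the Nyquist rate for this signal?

Highest-frequency component: 54.6 kHz.
Nyquist rate = 2 × 54.6 kHz = 109.2 kHz.

109.2 kHz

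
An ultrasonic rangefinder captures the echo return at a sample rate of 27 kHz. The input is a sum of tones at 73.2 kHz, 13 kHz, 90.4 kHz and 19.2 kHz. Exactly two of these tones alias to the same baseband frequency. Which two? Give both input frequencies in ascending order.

fs/2 = 13.5 kHz.
73.2 kHz mod fs = 19.2 kHz.
19.2 kHz > fs/2 = 13.5 kHz, folds to fs − 19.2 kHz = 7.8 kHz.
13 kHz ≤ fs/2 = 13.5 kHz, passes unchanged.
90.4 kHz mod fs = 9.4 kHz.
9.4 kHz ≤ fs/2 = 13.5 kHz, appears at 9.4 kHz.
19.2 kHz > fs/2 = 13.5 kHz, folds to fs − 19.2 kHz = 7.8 kHz.
19.2 kHz and 73.2 kHz both map to 7.8 kHz.

19.2 kHz, 73.2 kHz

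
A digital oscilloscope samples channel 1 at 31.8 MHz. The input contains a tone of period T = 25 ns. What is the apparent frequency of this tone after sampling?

8.2 MHz

T = 25 ns → f = 1/T = 40 MHz.
40 MHz mod fs = 8.2 MHz.
8.2 MHz ≤ fs/2 = 15.9 MHz, appears at 8.2 MHz.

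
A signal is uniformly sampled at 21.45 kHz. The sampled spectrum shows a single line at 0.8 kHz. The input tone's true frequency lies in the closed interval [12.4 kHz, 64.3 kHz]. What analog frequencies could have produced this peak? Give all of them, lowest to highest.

20.65 kHz, 22.25 kHz, 42.1 kHz, 43.7 kHz, 63.55 kHz

Frequencies that alias to 0.8 kHz are k·fs ± 0.8 kHz for integer k ≥ 0.
k=0: 0.8 kHz.
k=1: 20.65 kHz, 22.25 kHz.
k=2: 42.1 kHz, 43.7 kHz.
k=3: 63.55 kHz, 65.15 kHz.
k=4: 85 kHz, 86.6 kHz.
Within [12.4 kHz, 64.3 kHz]: 20.65 kHz, 22.25 kHz, 42.1 kHz, 43.7 kHz, 63.55 kHz.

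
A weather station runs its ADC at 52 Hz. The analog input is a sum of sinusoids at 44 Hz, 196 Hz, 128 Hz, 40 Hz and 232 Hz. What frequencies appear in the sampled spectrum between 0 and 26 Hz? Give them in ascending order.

fs/2 = 26 Hz.
44 Hz > fs/2 = 26 Hz, folds to fs − 44 Hz = 8 Hz.
196 Hz mod fs = 40 Hz.
40 Hz > fs/2 = 26 Hz, folds to fs − 40 Hz = 12 Hz.
128 Hz mod fs = 24 Hz.
24 Hz ≤ fs/2 = 26 Hz, appears at 24 Hz.
40 Hz > fs/2 = 26 Hz, folds to fs − 40 Hz = 12 Hz.
232 Hz mod fs = 24 Hz.
24 Hz ≤ fs/2 = 26 Hz, appears at 24 Hz.
Distinct values: {8 Hz, 12 Hz, 24 Hz}.

8 Hz, 12 Hz, 24 Hz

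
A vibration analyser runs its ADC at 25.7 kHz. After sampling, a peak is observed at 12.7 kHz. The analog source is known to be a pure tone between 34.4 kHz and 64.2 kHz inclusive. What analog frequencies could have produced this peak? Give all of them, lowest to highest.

38.4 kHz, 38.7 kHz, 64.1 kHz

Frequencies that alias to 12.7 kHz are k·fs ± 12.7 kHz for integer k ≥ 0.
k=0: 12.7 kHz.
k=1: 13 kHz, 38.4 kHz.
k=2: 38.7 kHz, 64.1 kHz.
k=3: 64.4 kHz, 89.8 kHz.
Within [34.4 kHz, 64.2 kHz]: 38.4 kHz, 38.7 kHz, 64.1 kHz.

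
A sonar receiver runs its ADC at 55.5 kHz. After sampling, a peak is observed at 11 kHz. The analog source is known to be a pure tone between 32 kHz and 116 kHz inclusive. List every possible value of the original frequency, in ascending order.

44.5 kHz, 66.5 kHz, 100 kHz

Frequencies that alias to 11 kHz are k·fs ± 11 kHz for integer k ≥ 0.
k=0: 11 kHz.
k=1: 44.5 kHz, 66.5 kHz.
k=2: 100 kHz, 122 kHz.
k=3: 155.5 kHz, 177.5 kHz.
Within [32 kHz, 116 kHz]: 44.5 kHz, 66.5 kHz, 100 kHz.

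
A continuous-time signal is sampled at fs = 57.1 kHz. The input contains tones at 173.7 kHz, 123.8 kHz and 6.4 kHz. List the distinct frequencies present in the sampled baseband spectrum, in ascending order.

2.4 kHz, 6.4 kHz, 9.6 kHz

fs/2 = 28.55 kHz.
173.7 kHz mod fs = 2.4 kHz.
2.4 kHz ≤ fs/2 = 28.55 kHz, appears at 2.4 kHz.
123.8 kHz mod fs = 9.6 kHz.
9.6 kHz ≤ fs/2 = 28.55 kHz, appears at 9.6 kHz.
6.4 kHz ≤ fs/2 = 28.55 kHz, passes unchanged.
Distinct values: {2.4 kHz, 6.4 kHz, 9.6 kHz}.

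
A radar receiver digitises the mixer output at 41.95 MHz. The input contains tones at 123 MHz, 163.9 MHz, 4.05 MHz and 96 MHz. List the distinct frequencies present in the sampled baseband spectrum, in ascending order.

fs/2 = 20.975 MHz.
123 MHz mod fs = 39.1 MHz.
39.1 MHz > fs/2 = 20.975 MHz, folds to fs − 39.1 MHz = 2.85 MHz.
163.9 MHz mod fs = 38.05 MHz.
38.05 MHz > fs/2 = 20.975 MHz, folds to fs − 38.05 MHz = 3.9 MHz.
4.05 MHz ≤ fs/2 = 20.975 MHz, passes unchanged.
96 MHz mod fs = 12.1 MHz.
12.1 MHz ≤ fs/2 = 20.975 MHz, appears at 12.1 MHz.
Distinct values: {2.85 MHz, 3.9 MHz, 4.05 MHz, 12.1 MHz}.

2.85 MHz, 3.9 MHz, 4.05 MHz, 12.1 MHz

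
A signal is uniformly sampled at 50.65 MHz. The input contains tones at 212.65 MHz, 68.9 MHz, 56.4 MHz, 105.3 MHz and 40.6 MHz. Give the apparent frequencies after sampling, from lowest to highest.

4 MHz, 5.75 MHz, 10.05 MHz, 18.25 MHz

fs/2 = 25.325 MHz.
212.65 MHz mod fs = 10.05 MHz.
10.05 MHz ≤ fs/2 = 25.325 MHz, appears at 10.05 MHz.
68.9 MHz mod fs = 18.25 MHz.
18.25 MHz ≤ fs/2 = 25.325 MHz, appears at 18.25 MHz.
56.4 MHz mod fs = 5.75 MHz.
5.75 MHz ≤ fs/2 = 25.325 MHz, appears at 5.75 MHz.
105.3 MHz mod fs = 4 MHz.
4 MHz ≤ fs/2 = 25.325 MHz, appears at 4 MHz.
40.6 MHz > fs/2 = 25.325 MHz, folds to fs − 40.6 MHz = 10.05 MHz.
Distinct values: {4 MHz, 5.75 MHz, 10.05 MHz, 18.25 MHz}.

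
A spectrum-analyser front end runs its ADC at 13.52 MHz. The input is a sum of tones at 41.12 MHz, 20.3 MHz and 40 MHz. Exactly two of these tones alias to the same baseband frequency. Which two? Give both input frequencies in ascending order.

40 MHz, 41.12 MHz

fs/2 = 6.76 MHz.
41.12 MHz mod fs = 0.56 MHz.
0.56 MHz ≤ fs/2 = 6.76 MHz, appears at 0.56 MHz.
20.3 MHz mod fs = 6.78 MHz.
6.78 MHz > fs/2 = 6.76 MHz, folds to fs − 6.78 MHz = 6.74 MHz.
40 MHz mod fs = 12.96 MHz.
12.96 MHz > fs/2 = 6.76 MHz, folds to fs − 12.96 MHz = 0.56 MHz.
40 MHz and 41.12 MHz both map to 0.56 MHz.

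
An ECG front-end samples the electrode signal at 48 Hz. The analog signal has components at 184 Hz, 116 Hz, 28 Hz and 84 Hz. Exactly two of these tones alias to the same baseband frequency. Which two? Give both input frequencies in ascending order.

28 Hz, 116 Hz

fs/2 = 24 Hz.
184 Hz mod fs = 40 Hz.
40 Hz > fs/2 = 24 Hz, folds to fs − 40 Hz = 8 Hz.
116 Hz mod fs = 20 Hz.
20 Hz ≤ fs/2 = 24 Hz, appears at 20 Hz.
28 Hz > fs/2 = 24 Hz, folds to fs − 28 Hz = 20 Hz.
84 Hz mod fs = 36 Hz.
36 Hz > fs/2 = 24 Hz, folds to fs − 36 Hz = 12 Hz.
28 Hz and 116 Hz both map to 20 Hz.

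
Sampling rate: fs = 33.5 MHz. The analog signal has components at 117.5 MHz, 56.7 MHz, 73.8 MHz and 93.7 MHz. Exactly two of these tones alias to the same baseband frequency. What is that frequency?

6.8 MHz

fs/2 = 16.75 MHz.
117.5 MHz mod fs = 17 MHz.
17 MHz > fs/2 = 16.75 MHz, folds to fs − 17 MHz = 16.5 MHz.
56.7 MHz mod fs = 23.2 MHz.
23.2 MHz > fs/2 = 16.75 MHz, folds to fs − 23.2 MHz = 10.3 MHz.
73.8 MHz mod fs = 6.8 MHz.
6.8 MHz ≤ fs/2 = 16.75 MHz, appears at 6.8 MHz.
93.7 MHz mod fs = 26.7 MHz.
26.7 MHz > fs/2 = 16.75 MHz, folds to fs − 26.7 MHz = 6.8 MHz.
73.8 MHz and 93.7 MHz both map to 6.8 MHz.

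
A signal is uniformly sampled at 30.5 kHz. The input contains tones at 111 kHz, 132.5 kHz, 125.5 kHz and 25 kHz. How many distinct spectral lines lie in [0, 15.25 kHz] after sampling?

4

fs/2 = 15.25 kHz.
111 kHz mod fs = 19.5 kHz.
19.5 kHz > fs/2 = 15.25 kHz, folds to fs − 19.5 kHz = 11 kHz.
132.5 kHz mod fs = 10.5 kHz.
10.5 kHz ≤ fs/2 = 15.25 kHz, appears at 10.5 kHz.
125.5 kHz mod fs = 3.5 kHz.
3.5 kHz ≤ fs/2 = 15.25 kHz, appears at 3.5 kHz.
25 kHz > fs/2 = 15.25 kHz, folds to fs − 25 kHz = 5.5 kHz.
Distinct values: {3.5 kHz, 5.5 kHz, 10.5 kHz, 11 kHz} → 4.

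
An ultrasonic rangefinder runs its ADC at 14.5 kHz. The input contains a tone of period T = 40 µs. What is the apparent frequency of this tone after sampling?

4 kHz

T = 40 µs → f = 1/T = 25 kHz.
25 kHz mod fs = 10.5 kHz.
10.5 kHz > fs/2 = 7.25 kHz, folds to fs − 10.5 kHz = 4 kHz.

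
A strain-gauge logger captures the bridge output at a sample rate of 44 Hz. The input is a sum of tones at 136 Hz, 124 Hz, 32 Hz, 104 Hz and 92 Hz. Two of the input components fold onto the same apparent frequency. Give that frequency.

fs/2 = 22 Hz.
136 Hz mod fs = 4 Hz.
4 Hz ≤ fs/2 = 22 Hz, appears at 4 Hz.
124 Hz mod fs = 36 Hz.
36 Hz > fs/2 = 22 Hz, folds to fs − 36 Hz = 8 Hz.
32 Hz > fs/2 = 22 Hz, folds to fs − 32 Hz = 12 Hz.
104 Hz mod fs = 16 Hz.
16 Hz ≤ fs/2 = 22 Hz, appears at 16 Hz.
92 Hz mod fs = 4 Hz.
4 Hz ≤ fs/2 = 22 Hz, appears at 4 Hz.
92 Hz and 136 Hz both map to 4 Hz.

4 Hz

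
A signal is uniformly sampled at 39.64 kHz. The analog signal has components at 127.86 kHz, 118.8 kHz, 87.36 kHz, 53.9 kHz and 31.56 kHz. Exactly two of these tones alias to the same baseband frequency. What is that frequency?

fs/2 = 19.82 kHz.
127.86 kHz mod fs = 8.94 kHz.
8.94 kHz ≤ fs/2 = 19.82 kHz, appears at 8.94 kHz.
118.8 kHz mod fs = 39.52 kHz.
39.52 kHz > fs/2 = 19.82 kHz, folds to fs − 39.52 kHz = 0.12 kHz.
87.36 kHz mod fs = 8.08 kHz.
8.08 kHz ≤ fs/2 = 19.82 kHz, appears at 8.08 kHz.
53.9 kHz mod fs = 14.26 kHz.
14.26 kHz ≤ fs/2 = 19.82 kHz, appears at 14.26 kHz.
31.56 kHz > fs/2 = 19.82 kHz, folds to fs − 31.56 kHz = 8.08 kHz.
31.56 kHz and 87.36 kHz both map to 8.08 kHz.

8.08 kHz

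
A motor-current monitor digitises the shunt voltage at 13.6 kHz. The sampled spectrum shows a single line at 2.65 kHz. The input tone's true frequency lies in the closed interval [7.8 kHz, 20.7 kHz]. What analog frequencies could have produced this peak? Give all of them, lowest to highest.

10.95 kHz, 16.25 kHz

Frequencies that alias to 2.65 kHz are k·fs ± 2.65 kHz for integer k ≥ 0.
k=0: 2.65 kHz.
k=1: 10.95 kHz, 16.25 kHz.
k=2: 24.55 kHz, 29.85 kHz.
Within [7.8 kHz, 20.7 kHz]: 10.95 kHz, 16.25 kHz.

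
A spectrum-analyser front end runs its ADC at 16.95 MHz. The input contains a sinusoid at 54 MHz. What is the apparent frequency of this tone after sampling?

54 MHz mod fs = 3.15 MHz.
3.15 MHz ≤ fs/2 = 8.475 MHz, appears at 3.15 MHz.

3.15 MHz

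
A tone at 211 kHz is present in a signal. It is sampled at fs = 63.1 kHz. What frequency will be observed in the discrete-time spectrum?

21.7 kHz

211 kHz mod fs = 21.7 kHz.
21.7 kHz ≤ fs/2 = 31.55 kHz, appears at 21.7 kHz.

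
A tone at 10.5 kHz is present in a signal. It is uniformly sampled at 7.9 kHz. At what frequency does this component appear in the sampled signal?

2.6 kHz

10.5 kHz mod fs = 2.6 kHz.
2.6 kHz ≤ fs/2 = 3.95 kHz, appears at 2.6 kHz.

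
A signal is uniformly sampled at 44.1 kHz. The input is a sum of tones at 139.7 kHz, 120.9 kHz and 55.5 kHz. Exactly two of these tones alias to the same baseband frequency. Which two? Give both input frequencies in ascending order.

55.5 kHz, 120.9 kHz

fs/2 = 22.05 kHz.
139.7 kHz mod fs = 7.4 kHz.
7.4 kHz ≤ fs/2 = 22.05 kHz, appears at 7.4 kHz.
120.9 kHz mod fs = 32.7 kHz.
32.7 kHz > fs/2 = 22.05 kHz, folds to fs − 32.7 kHz = 11.4 kHz.
55.5 kHz mod fs = 11.4 kHz.
11.4 kHz ≤ fs/2 = 22.05 kHz, appears at 11.4 kHz.
55.5 kHz and 120.9 kHz both map to 11.4 kHz.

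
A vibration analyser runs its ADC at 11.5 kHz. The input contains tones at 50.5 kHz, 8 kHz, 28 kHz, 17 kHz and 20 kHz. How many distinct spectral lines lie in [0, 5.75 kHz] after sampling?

fs/2 = 5.75 kHz.
50.5 kHz mod fs = 4.5 kHz.
4.5 kHz ≤ fs/2 = 5.75 kHz, appears at 4.5 kHz.
8 kHz > fs/2 = 5.75 kHz, folds to fs − 8 kHz = 3.5 kHz.
28 kHz mod fs = 5 kHz.
5 kHz ≤ fs/2 = 5.75 kHz, appears at 5 kHz.
17 kHz mod fs = 5.5 kHz.
5.5 kHz ≤ fs/2 = 5.75 kHz, appears at 5.5 kHz.
20 kHz mod fs = 8.5 kHz.
8.5 kHz > fs/2 = 5.75 kHz, folds to fs − 8.5 kHz = 3 kHz.
Distinct values: {3 kHz, 3.5 kHz, 4.5 kHz, 5 kHz, 5.5 kHz} → 5.

5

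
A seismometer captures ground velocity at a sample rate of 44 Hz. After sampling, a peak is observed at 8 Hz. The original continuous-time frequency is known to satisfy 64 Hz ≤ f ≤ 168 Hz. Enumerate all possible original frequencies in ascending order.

Frequencies that alias to 8 Hz are k·fs ± 8 Hz for integer k ≥ 0.
k=0: 8 Hz.
k=1: 36 Hz, 52 Hz.
k=2: 80 Hz, 96 Hz.
k=3: 124 Hz, 140 Hz.
k=4: 168 Hz, 184 Hz.
k=5: 212 Hz, 228 Hz.
Within [64 Hz, 168 Hz]: 80 Hz, 96 Hz, 124 Hz, 140 Hz, 168 Hz.

80 Hz, 96 Hz, 124 Hz, 140 Hz, 168 Hz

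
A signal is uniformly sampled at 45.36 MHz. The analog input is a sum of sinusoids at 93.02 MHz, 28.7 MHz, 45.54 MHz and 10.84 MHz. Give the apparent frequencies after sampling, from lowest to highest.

0.18 MHz, 2.3 MHz, 10.84 MHz, 16.66 MHz

fs/2 = 22.68 MHz.
93.02 MHz mod fs = 2.3 MHz.
2.3 MHz ≤ fs/2 = 22.68 MHz, appears at 2.3 MHz.
28.7 MHz > fs/2 = 22.68 MHz, folds to fs − 28.7 MHz = 16.66 MHz.
45.54 MHz mod fs = 0.18 MHz.
0.18 MHz ≤ fs/2 = 22.68 MHz, appears at 0.18 MHz.
10.84 MHz ≤ fs/2 = 22.68 MHz, passes unchanged.
Distinct values: {0.18 MHz, 2.3 MHz, 10.84 MHz, 16.66 MHz}.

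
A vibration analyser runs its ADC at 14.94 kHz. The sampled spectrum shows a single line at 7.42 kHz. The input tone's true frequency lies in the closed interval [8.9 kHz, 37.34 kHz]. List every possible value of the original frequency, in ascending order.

22.36 kHz, 22.46 kHz, 37.3 kHz

Frequencies that alias to 7.42 kHz are k·fs ± 7.42 kHz for integer k ≥ 0.
k=0: 7.42 kHz.
k=1: 7.52 kHz, 22.36 kHz.
k=2: 22.46 kHz, 37.3 kHz.
k=3: 37.4 kHz, 52.24 kHz.
Within [8.9 kHz, 37.34 kHz]: 22.36 kHz, 22.46 kHz, 37.3 kHz.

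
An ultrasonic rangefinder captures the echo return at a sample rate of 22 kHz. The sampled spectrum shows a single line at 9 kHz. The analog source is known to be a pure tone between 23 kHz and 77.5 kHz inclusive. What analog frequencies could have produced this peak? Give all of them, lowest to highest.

Frequencies that alias to 9 kHz are k·fs ± 9 kHz for integer k ≥ 0.
k=0: 9 kHz.
k=1: 13 kHz, 31 kHz.
k=2: 35 kHz, 53 kHz.
k=3: 57 kHz, 75 kHz.
k=4: 79 kHz, 97 kHz.
Within [23 kHz, 77.5 kHz]: 31 kHz, 35 kHz, 53 kHz, 57 kHz, 75 kHz.

31 kHz, 35 kHz, 53 kHz, 57 kHz, 75 kHz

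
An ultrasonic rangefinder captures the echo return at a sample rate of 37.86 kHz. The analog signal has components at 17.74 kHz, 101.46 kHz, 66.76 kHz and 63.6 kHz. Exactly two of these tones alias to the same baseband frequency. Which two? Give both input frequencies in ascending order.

63.6 kHz, 101.46 kHz

fs/2 = 18.93 kHz.
17.74 kHz ≤ fs/2 = 18.93 kHz, passes unchanged.
101.46 kHz mod fs = 25.74 kHz.
25.74 kHz > fs/2 = 18.93 kHz, folds to fs − 25.74 kHz = 12.12 kHz.
66.76 kHz mod fs = 28.9 kHz.
28.9 kHz > fs/2 = 18.93 kHz, folds to fs − 28.9 kHz = 8.96 kHz.
63.6 kHz mod fs = 25.74 kHz.
25.74 kHz > fs/2 = 18.93 kHz, folds to fs − 25.74 kHz = 12.12 kHz.
63.6 kHz and 101.46 kHz both map to 12.12 kHz.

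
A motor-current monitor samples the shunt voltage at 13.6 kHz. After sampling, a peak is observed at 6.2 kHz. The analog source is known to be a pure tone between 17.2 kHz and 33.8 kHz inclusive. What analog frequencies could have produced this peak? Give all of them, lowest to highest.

19.8 kHz, 21 kHz, 33.4 kHz

Frequencies that alias to 6.2 kHz are k·fs ± 6.2 kHz for integer k ≥ 0.
k=0: 6.2 kHz.
k=1: 7.4 kHz, 19.8 kHz.
k=2: 21 kHz, 33.4 kHz.
k=3: 34.6 kHz, 47 kHz.
Within [17.2 kHz, 33.8 kHz]: 19.8 kHz, 21 kHz, 33.4 kHz.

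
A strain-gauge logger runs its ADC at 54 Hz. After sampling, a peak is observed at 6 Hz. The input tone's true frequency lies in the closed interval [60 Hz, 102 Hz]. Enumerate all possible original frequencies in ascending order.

Frequencies that alias to 6 Hz are k·fs ± 6 Hz for integer k ≥ 0.
k=0: 6 Hz.
k=1: 48 Hz, 60 Hz.
k=2: 102 Hz, 114 Hz.
k=3: 156 Hz, 168 Hz.
Within [60 Hz, 102 Hz]: 60 Hz, 102 Hz.

60 Hz, 102 Hz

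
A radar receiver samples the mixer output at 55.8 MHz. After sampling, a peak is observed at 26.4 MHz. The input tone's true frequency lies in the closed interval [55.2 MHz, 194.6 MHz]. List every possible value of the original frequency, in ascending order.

82.2 MHz, 85.2 MHz, 138 MHz, 141 MHz, 193.8 MHz

Frequencies that alias to 26.4 MHz are k·fs ± 26.4 MHz for integer k ≥ 0.
k=0: 26.4 MHz.
k=1: 29.4 MHz, 82.2 MHz.
k=2: 85.2 MHz, 138 MHz.
k=3: 141 MHz, 193.8 MHz.
k=4: 196.8 MHz, 249.6 MHz.
Within [55.2 MHz, 194.6 MHz]: 82.2 MHz, 85.2 MHz, 138 MHz, 141 MHz, 193.8 MHz.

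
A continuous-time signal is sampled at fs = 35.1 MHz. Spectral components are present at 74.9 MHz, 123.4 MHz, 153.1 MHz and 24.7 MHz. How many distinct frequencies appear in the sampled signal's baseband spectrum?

fs/2 = 17.55 MHz.
74.9 MHz mod fs = 4.7 MHz.
4.7 MHz ≤ fs/2 = 17.55 MHz, appears at 4.7 MHz.
123.4 MHz mod fs = 18.1 MHz.
18.1 MHz > fs/2 = 17.55 MHz, folds to fs − 18.1 MHz = 17 MHz.
153.1 MHz mod fs = 12.7 MHz.
12.7 MHz ≤ fs/2 = 17.55 MHz, appears at 12.7 MHz.
24.7 MHz > fs/2 = 17.55 MHz, folds to fs − 24.7 MHz = 10.4 MHz.
Distinct values: {4.7 MHz, 10.4 MHz, 12.7 MHz, 17 MHz} → 4.

4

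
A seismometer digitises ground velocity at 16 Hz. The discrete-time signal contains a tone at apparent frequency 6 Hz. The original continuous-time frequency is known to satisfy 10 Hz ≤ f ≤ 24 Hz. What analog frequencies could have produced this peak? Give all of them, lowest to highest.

10 Hz, 22 Hz

Frequencies that alias to 6 Hz are k·fs ± 6 Hz for integer k ≥ 0.
k=0: 6 Hz.
k=1: 10 Hz, 22 Hz.
k=2: 26 Hz, 38 Hz.
Within [10 Hz, 24 Hz]: 10 Hz, 22 Hz.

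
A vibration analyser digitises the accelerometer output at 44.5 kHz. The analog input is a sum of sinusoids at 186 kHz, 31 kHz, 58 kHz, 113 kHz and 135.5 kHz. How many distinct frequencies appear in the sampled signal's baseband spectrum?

4

fs/2 = 22.25 kHz.
186 kHz mod fs = 8 kHz.
8 kHz ≤ fs/2 = 22.25 kHz, appears at 8 kHz.
31 kHz > fs/2 = 22.25 kHz, folds to fs − 31 kHz = 13.5 kHz.
58 kHz mod fs = 13.5 kHz.
13.5 kHz ≤ fs/2 = 22.25 kHz, appears at 13.5 kHz.
113 kHz mod fs = 24 kHz.
24 kHz > fs/2 = 22.25 kHz, folds to fs − 24 kHz = 20.5 kHz.
135.5 kHz mod fs = 2 kHz.
2 kHz ≤ fs/2 = 22.25 kHz, appears at 2 kHz.
Distinct values: {2 kHz, 8 kHz, 13.5 kHz, 20.5 kHz} → 4.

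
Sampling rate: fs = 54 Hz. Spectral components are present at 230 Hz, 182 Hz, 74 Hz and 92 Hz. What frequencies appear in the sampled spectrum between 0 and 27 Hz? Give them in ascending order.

14 Hz, 16 Hz, 20 Hz

fs/2 = 27 Hz.
230 Hz mod fs = 14 Hz.
14 Hz ≤ fs/2 = 27 Hz, appears at 14 Hz.
182 Hz mod fs = 20 Hz.
20 Hz ≤ fs/2 = 27 Hz, appears at 20 Hz.
74 Hz mod fs = 20 Hz.
20 Hz ≤ fs/2 = 27 Hz, appears at 20 Hz.
92 Hz mod fs = 38 Hz.
38 Hz > fs/2 = 27 Hz, folds to fs − 38 Hz = 16 Hz.
Distinct values: {14 Hz, 16 Hz, 20 Hz}.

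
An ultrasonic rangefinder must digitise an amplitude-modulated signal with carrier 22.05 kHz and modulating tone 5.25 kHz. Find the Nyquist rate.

54.6 kHz

AM sidebands sit at fc ± fm = 16.8 kHz and 27.3 kHz.
Highest-frequency component: 27.3 kHz.
Nyquist rate = 2 × 27.3 kHz = 54.6 kHz.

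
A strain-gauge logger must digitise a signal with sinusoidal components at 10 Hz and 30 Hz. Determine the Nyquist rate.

Highest-frequency component: 30 Hz.
Nyquist rate = 2 × 30 Hz = 60 Hz.

60 Hz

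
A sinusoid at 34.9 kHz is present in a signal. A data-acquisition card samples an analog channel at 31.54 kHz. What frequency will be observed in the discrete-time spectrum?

34.9 kHz mod fs = 3.36 kHz.
3.36 kHz ≤ fs/2 = 15.77 kHz, appears at 3.36 kHz.

3.36 kHz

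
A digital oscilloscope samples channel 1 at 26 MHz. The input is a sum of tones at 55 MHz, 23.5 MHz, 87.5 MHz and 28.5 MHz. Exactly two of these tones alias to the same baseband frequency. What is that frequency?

fs/2 = 13 MHz.
55 MHz mod fs = 3 MHz.
3 MHz ≤ fs/2 = 13 MHz, appears at 3 MHz.
23.5 MHz > fs/2 = 13 MHz, folds to fs − 23.5 MHz = 2.5 MHz.
87.5 MHz mod fs = 9.5 MHz.
9.5 MHz ≤ fs/2 = 13 MHz, appears at 9.5 MHz.
28.5 MHz mod fs = 2.5 MHz.
2.5 MHz ≤ fs/2 = 13 MHz, appears at 2.5 MHz.
23.5 MHz and 28.5 MHz both map to 2.5 MHz.

2.5 MHz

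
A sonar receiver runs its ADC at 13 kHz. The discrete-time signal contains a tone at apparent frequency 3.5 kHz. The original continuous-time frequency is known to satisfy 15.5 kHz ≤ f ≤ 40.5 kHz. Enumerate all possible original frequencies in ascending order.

16.5 kHz, 22.5 kHz, 29.5 kHz, 35.5 kHz

Frequencies that alias to 3.5 kHz are k·fs ± 3.5 kHz for integer k ≥ 0.
k=0: 3.5 kHz.
k=1: 9.5 kHz, 16.5 kHz.
k=2: 22.5 kHz, 29.5 kHz.
k=3: 35.5 kHz, 42.5 kHz.
k=4: 48.5 kHz, 55.5 kHz.
Within [15.5 kHz, 40.5 kHz]: 16.5 kHz, 22.5 kHz, 29.5 kHz, 35.5 kHz.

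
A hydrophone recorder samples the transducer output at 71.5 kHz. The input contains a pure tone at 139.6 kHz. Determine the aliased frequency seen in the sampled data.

3.4 kHz

139.6 kHz mod fs = 68.1 kHz.
68.1 kHz > fs/2 = 35.75 kHz, folds to fs − 68.1 kHz = 3.4 kHz.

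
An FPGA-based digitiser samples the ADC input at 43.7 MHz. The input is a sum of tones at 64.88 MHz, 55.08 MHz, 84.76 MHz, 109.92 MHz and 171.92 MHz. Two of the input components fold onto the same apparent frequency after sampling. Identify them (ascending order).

64.88 MHz, 109.92 MHz

fs/2 = 21.85 MHz.
64.88 MHz mod fs = 21.18 MHz.
21.18 MHz ≤ fs/2 = 21.85 MHz, appears at 21.18 MHz.
55.08 MHz mod fs = 11.38 MHz.
11.38 MHz ≤ fs/2 = 21.85 MHz, appears at 11.38 MHz.
84.76 MHz mod fs = 41.06 MHz.
41.06 MHz > fs/2 = 21.85 MHz, folds to fs − 41.06 MHz = 2.64 MHz.
109.92 MHz mod fs = 22.52 MHz.
22.52 MHz > fs/2 = 21.85 MHz, folds to fs − 22.52 MHz = 21.18 MHz.
171.92 MHz mod fs = 40.82 MHz.
40.82 MHz > fs/2 = 21.85 MHz, folds to fs − 40.82 MHz = 2.88 MHz.
64.88 MHz and 109.92 MHz both map to 21.18 MHz.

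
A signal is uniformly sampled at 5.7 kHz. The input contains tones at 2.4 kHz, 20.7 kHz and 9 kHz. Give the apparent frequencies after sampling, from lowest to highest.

fs/2 = 2.85 kHz.
2.4 kHz ≤ fs/2 = 2.85 kHz, passes unchanged.
20.7 kHz mod fs = 3.6 kHz.
3.6 kHz > fs/2 = 2.85 kHz, folds to fs − 3.6 kHz = 2.1 kHz.
9 kHz mod fs = 3.3 kHz.
3.3 kHz > fs/2 = 2.85 kHz, folds to fs − 3.3 kHz = 2.4 kHz.
Distinct values: {2.1 kHz, 2.4 kHz}.

2.1 kHz, 2.4 kHz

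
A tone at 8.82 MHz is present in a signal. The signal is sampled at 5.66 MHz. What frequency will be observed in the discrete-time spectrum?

2.5 MHz

8.82 MHz mod fs = 3.16 MHz.
3.16 MHz > fs/2 = 2.83 MHz, folds to fs − 3.16 MHz = 2.5 MHz.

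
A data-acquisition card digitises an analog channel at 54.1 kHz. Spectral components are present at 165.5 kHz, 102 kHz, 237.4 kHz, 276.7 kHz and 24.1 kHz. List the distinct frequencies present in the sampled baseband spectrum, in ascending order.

3.2 kHz, 6.2 kHz, 21 kHz, 24.1 kHz

fs/2 = 27.05 kHz.
165.5 kHz mod fs = 3.2 kHz.
3.2 kHz ≤ fs/2 = 27.05 kHz, appears at 3.2 kHz.
102 kHz mod fs = 47.9 kHz.
47.9 kHz > fs/2 = 27.05 kHz, folds to fs − 47.9 kHz = 6.2 kHz.
237.4 kHz mod fs = 21 kHz.
21 kHz ≤ fs/2 = 27.05 kHz, appears at 21 kHz.
276.7 kHz mod fs = 6.2 kHz.
6.2 kHz ≤ fs/2 = 27.05 kHz, appears at 6.2 kHz.
24.1 kHz ≤ fs/2 = 27.05 kHz, passes unchanged.
Distinct values: {3.2 kHz, 6.2 kHz, 21 kHz, 24.1 kHz}.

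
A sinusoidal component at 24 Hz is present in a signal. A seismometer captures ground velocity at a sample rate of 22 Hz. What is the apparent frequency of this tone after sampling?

24 Hz mod fs = 2 Hz.
2 Hz ≤ fs/2 = 11 Hz, appears at 2 Hz.

2 Hz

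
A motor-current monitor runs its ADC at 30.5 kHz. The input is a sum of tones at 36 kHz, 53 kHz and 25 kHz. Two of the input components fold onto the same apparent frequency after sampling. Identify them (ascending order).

25 kHz, 36 kHz

fs/2 = 15.25 kHz.
36 kHz mod fs = 5.5 kHz.
5.5 kHz ≤ fs/2 = 15.25 kHz, appears at 5.5 kHz.
53 kHz mod fs = 22.5 kHz.
22.5 kHz > fs/2 = 15.25 kHz, folds to fs − 22.5 kHz = 8 kHz.
25 kHz > fs/2 = 15.25 kHz, folds to fs − 25 kHz = 5.5 kHz.
25 kHz and 36 kHz both map to 5.5 kHz.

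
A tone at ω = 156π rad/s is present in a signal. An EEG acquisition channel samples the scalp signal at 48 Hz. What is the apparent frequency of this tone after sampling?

18 Hz

ω = 156π rad/s → f = ω/(2π) = 78 Hz.
78 Hz mod fs = 30 Hz.
30 Hz > fs/2 = 24 Hz, folds to fs − 30 Hz = 18 Hz.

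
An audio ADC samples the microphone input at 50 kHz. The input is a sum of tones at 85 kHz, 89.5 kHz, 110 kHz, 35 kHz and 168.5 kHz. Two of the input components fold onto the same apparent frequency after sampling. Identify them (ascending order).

fs/2 = 25 kHz.
85 kHz mod fs = 35 kHz.
35 kHz > fs/2 = 25 kHz, folds to fs − 35 kHz = 15 kHz.
89.5 kHz mod fs = 39.5 kHz.
39.5 kHz > fs/2 = 25 kHz, folds to fs − 39.5 kHz = 10.5 kHz.
110 kHz mod fs = 10 kHz.
10 kHz ≤ fs/2 = 25 kHz, appears at 10 kHz.
35 kHz > fs/2 = 25 kHz, folds to fs − 35 kHz = 15 kHz.
168.5 kHz mod fs = 18.5 kHz.
18.5 kHz ≤ fs/2 = 25 kHz, appears at 18.5 kHz.
35 kHz and 85 kHz both map to 15 kHz.

35 kHz, 85 kHz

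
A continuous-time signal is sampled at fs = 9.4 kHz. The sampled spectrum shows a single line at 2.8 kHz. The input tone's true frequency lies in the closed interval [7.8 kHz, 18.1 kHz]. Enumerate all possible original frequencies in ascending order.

12.2 kHz, 16 kHz

Frequencies that alias to 2.8 kHz are k·fs ± 2.8 kHz for integer k ≥ 0.
k=0: 2.8 kHz.
k=1: 6.6 kHz, 12.2 kHz.
k=2: 16 kHz, 21.6 kHz.
k=3: 25.4 kHz, 31 kHz.
Within [7.8 kHz, 18.1 kHz]: 12.2 kHz, 16 kHz.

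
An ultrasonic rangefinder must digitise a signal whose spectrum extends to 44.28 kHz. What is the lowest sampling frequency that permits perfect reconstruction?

88.56 kHz

Nyquist rate = 2 × 44.28 kHz = 88.56 kHz.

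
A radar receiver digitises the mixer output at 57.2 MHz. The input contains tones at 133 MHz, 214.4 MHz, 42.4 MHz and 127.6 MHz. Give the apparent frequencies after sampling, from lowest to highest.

fs/2 = 28.6 MHz.
133 MHz mod fs = 18.6 MHz.
18.6 MHz ≤ fs/2 = 28.6 MHz, appears at 18.6 MHz.
214.4 MHz mod fs = 42.8 MHz.
42.8 MHz > fs/2 = 28.6 MHz, folds to fs − 42.8 MHz = 14.4 MHz.
42.4 MHz > fs/2 = 28.6 MHz, folds to fs − 42.4 MHz = 14.8 MHz.
127.6 MHz mod fs = 13.2 MHz.
13.2 MHz ≤ fs/2 = 28.6 MHz, appears at 13.2 MHz.
Distinct values: {13.2 MHz, 14.4 MHz, 14.8 MHz, 18.6 MHz}.

13.2 MHz, 14.4 MHz, 14.8 MHz, 18.6 MHz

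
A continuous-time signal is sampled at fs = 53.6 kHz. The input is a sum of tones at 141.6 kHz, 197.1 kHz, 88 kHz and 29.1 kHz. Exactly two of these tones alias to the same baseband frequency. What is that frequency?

fs/2 = 26.8 kHz.
141.6 kHz mod fs = 34.4 kHz.
34.4 kHz > fs/2 = 26.8 kHz, folds to fs − 34.4 kHz = 19.2 kHz.
197.1 kHz mod fs = 36.3 kHz.
36.3 kHz > fs/2 = 26.8 kHz, folds to fs − 36.3 kHz = 17.3 kHz.
88 kHz mod fs = 34.4 kHz.
34.4 kHz > fs/2 = 26.8 kHz, folds to fs − 34.4 kHz = 19.2 kHz.
29.1 kHz > fs/2 = 26.8 kHz, folds to fs − 29.1 kHz = 24.5 kHz.
88 kHz and 141.6 kHz both map to 19.2 kHz.

19.2 kHz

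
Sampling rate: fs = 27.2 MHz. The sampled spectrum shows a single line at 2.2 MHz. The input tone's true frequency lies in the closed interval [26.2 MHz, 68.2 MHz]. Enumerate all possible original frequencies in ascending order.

Frequencies that alias to 2.2 MHz are k·fs ± 2.2 MHz for integer k ≥ 0.
k=0: 2.2 MHz.
k=1: 25 MHz, 29.4 MHz.
k=2: 52.2 MHz, 56.6 MHz.
k=3: 79.4 MHz, 83.8 MHz.
Within [26.2 MHz, 68.2 MHz]: 29.4 MHz, 52.2 MHz, 56.6 MHz.

29.4 MHz, 52.2 MHz, 56.6 MHz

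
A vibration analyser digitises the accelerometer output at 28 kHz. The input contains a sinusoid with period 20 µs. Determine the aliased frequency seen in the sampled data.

T = 20 µs → f = 1/T = 50 kHz.
50 kHz mod fs = 22 kHz.
22 kHz > fs/2 = 14 kHz, folds to fs − 22 kHz = 6 kHz.

6 kHz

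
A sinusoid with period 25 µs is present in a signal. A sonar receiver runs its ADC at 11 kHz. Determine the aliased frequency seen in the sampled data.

T = 25 µs → f = 1/T = 40 kHz.
40 kHz mod fs = 7 kHz.
7 kHz > fs/2 = 5.5 kHz, folds to fs − 7 kHz = 4 kHz.

4 kHz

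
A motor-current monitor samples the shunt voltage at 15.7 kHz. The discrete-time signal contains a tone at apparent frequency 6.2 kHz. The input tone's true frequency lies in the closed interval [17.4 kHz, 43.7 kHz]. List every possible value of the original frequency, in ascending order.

21.9 kHz, 25.2 kHz, 37.6 kHz, 40.9 kHz

Frequencies that alias to 6.2 kHz are k·fs ± 6.2 kHz for integer k ≥ 0.
k=0: 6.2 kHz.
k=1: 9.5 kHz, 21.9 kHz.
k=2: 25.2 kHz, 37.6 kHz.
k=3: 40.9 kHz, 53.3 kHz.
k=4: 56.6 kHz, 69 kHz.
Within [17.4 kHz, 43.7 kHz]: 21.9 kHz, 25.2 kHz, 37.6 kHz, 40.9 kHz.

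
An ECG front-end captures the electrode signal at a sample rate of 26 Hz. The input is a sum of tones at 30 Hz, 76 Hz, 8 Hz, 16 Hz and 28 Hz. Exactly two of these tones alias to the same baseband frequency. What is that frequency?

fs/2 = 13 Hz.
30 Hz mod fs = 4 Hz.
4 Hz ≤ fs/2 = 13 Hz, appears at 4 Hz.
76 Hz mod fs = 24 Hz.
24 Hz > fs/2 = 13 Hz, folds to fs − 24 Hz = 2 Hz.
8 Hz ≤ fs/2 = 13 Hz, passes unchanged.
16 Hz > fs/2 = 13 Hz, folds to fs − 16 Hz = 10 Hz.
28 Hz mod fs = 2 Hz.
2 Hz ≤ fs/2 = 13 Hz, appears at 2 Hz.
28 Hz and 76 Hz both map to 2 Hz.

2 Hz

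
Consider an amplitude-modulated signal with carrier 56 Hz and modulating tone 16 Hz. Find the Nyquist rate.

144 Hz

AM sidebands sit at fc ± fm = 40 Hz and 72 Hz.
Highest-frequency component: 72 Hz.
Nyquist rate = 2 × 72 Hz = 144 Hz.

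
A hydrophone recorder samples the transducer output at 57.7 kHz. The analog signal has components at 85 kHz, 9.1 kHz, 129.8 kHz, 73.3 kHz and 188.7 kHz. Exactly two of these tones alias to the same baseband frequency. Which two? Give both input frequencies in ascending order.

73.3 kHz, 188.7 kHz

fs/2 = 28.85 kHz.
85 kHz mod fs = 27.3 kHz.
27.3 kHz ≤ fs/2 = 28.85 kHz, appears at 27.3 kHz.
9.1 kHz ≤ fs/2 = 28.85 kHz, passes unchanged.
129.8 kHz mod fs = 14.4 kHz.
14.4 kHz ≤ fs/2 = 28.85 kHz, appears at 14.4 kHz.
73.3 kHz mod fs = 15.6 kHz.
15.6 kHz ≤ fs/2 = 28.85 kHz, appears at 15.6 kHz.
188.7 kHz mod fs = 15.6 kHz.
15.6 kHz ≤ fs/2 = 28.85 kHz, appears at 15.6 kHz.
73.3 kHz and 188.7 kHz both map to 15.6 kHz.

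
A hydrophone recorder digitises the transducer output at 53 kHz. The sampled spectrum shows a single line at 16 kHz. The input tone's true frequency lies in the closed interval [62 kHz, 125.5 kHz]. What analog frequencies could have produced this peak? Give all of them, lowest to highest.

Frequencies that alias to 16 kHz are k·fs ± 16 kHz for integer k ≥ 0.
k=0: 16 kHz.
k=1: 37 kHz, 69 kHz.
k=2: 90 kHz, 122 kHz.
k=3: 143 kHz, 175 kHz.
Within [62 kHz, 125.5 kHz]: 69 kHz, 90 kHz, 122 kHz.

69 kHz, 90 kHz, 122 kHz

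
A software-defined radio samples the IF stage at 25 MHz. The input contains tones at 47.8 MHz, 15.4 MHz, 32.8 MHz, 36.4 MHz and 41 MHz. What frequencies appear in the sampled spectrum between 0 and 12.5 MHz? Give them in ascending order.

fs/2 = 12.5 MHz.
47.8 MHz mod fs = 22.8 MHz.
22.8 MHz > fs/2 = 12.5 MHz, folds to fs − 22.8 MHz = 2.2 MHz.
15.4 MHz > fs/2 = 12.5 MHz, folds to fs − 15.4 MHz = 9.6 MHz.
32.8 MHz mod fs = 7.8 MHz.
7.8 MHz ≤ fs/2 = 12.5 MHz, appears at 7.8 MHz.
36.4 MHz mod fs = 11.4 MHz.
11.4 MHz ≤ fs/2 = 12.5 MHz, appears at 11.4 MHz.
41 MHz mod fs = 16 MHz.
16 MHz > fs/2 = 12.5 MHz, folds to fs − 16 MHz = 9 MHz.
Distinct values: {2.2 MHz, 7.8 MHz, 9 MHz, 9.6 MHz, 11.4 MHz}.

2.2 MHz, 7.8 MHz, 9 MHz, 9.6 MHz, 11.4 MHz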